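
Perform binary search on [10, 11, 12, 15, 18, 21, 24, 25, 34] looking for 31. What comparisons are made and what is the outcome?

Binary search for 31 in [10, 11, 12, 15, 18, 21, 24, 25, 34]:

lo=0, hi=8, mid=4, arr[mid]=18 -> 18 < 31, search right half
lo=5, hi=8, mid=6, arr[mid]=24 -> 24 < 31, search right half
lo=7, hi=8, mid=7, arr[mid]=25 -> 25 < 31, search right half
lo=8, hi=8, mid=8, arr[mid]=34 -> 34 > 31, search left half
lo=8 > hi=7, target 31 not found

Binary search determines that 31 is not in the array after 4 comparisons. The search space was exhausted without finding the target.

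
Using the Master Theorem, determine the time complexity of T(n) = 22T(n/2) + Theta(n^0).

Master Theorem for T(n) = 22T(n/2) + O(n^0):

a = 22, b = 2, c = 0
log_b(a) = log_2(22) = 4.4594

Case 1: c = 0 < log_2(22) = 4.4594
T(n) = O(n^(log_2 22))

For T(n) = 22T(n/2) + O(n^0): log_2(22) = 4.4594. This is Case 1 of the Master Theorem (c < log_b(a), work dominated by leaves), giving O(n^(log_2 22)).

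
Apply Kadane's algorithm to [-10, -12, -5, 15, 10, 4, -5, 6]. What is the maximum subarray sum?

Using Kadane's algorithm on [-10, -12, -5, 15, 10, 4, -5, 6]:

Scanning through the array:
Position 1 (value -12): max_ending_here = -12, max_so_far = -10
Position 2 (value -5): max_ending_here = -5, max_so_far = -5
Position 3 (value 15): max_ending_here = 15, max_so_far = 15
Position 4 (value 10): max_ending_here = 25, max_so_far = 25
Position 5 (value 4): max_ending_here = 29, max_so_far = 29
Position 6 (value -5): max_ending_here = 24, max_so_far = 29
Position 7 (value 6): max_ending_here = 30, max_so_far = 30

Maximum subarray: [15, 10, 4, -5, 6]
Maximum sum: 30

The maximum subarray is [15, 10, 4, -5, 6] with sum 30. This subarray runs from index 3 to index 7.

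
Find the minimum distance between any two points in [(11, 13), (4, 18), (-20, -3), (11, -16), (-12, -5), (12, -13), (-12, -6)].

Computing all pairwise distances among 7 points:

d((11, 13), (4, 18)) = 8.6023
d((11, 13), (-20, -3)) = 34.8855
d((11, 13), (11, -16)) = 29.0
d((11, 13), (-12, -5)) = 29.2062
d((11, 13), (12, -13)) = 26.0192
d((11, 13), (-12, -6)) = 29.8329
d((4, 18), (-20, -3)) = 31.8904
d((4, 18), (11, -16)) = 34.7131
d((4, 18), (-12, -5)) = 28.0179
d((4, 18), (12, -13)) = 32.0156
d((4, 18), (-12, -6)) = 28.8444
d((-20, -3), (11, -16)) = 33.6155
d((-20, -3), (-12, -5)) = 8.2462
d((-20, -3), (12, -13)) = 33.5261
d((-20, -3), (-12, -6)) = 8.544
d((11, -16), (-12, -5)) = 25.4951
d((11, -16), (12, -13)) = 3.1623
d((11, -16), (-12, -6)) = 25.0799
d((-12, -5), (12, -13)) = 25.2982
d((-12, -5), (-12, -6)) = 1.0 <-- minimum
d((12, -13), (-12, -6)) = 25.0

Closest pair: (-12, -5) and (-12, -6) with distance 1.0

The closest pair is (-12, -5) and (-12, -6) with Euclidean distance 1.0. For 7 points, brute-force pairwise comparison is shown above. For large n, the divide-and-conquer algorithm (sort by x, recurse on halves, check the dividing strip) achieves O(n log n).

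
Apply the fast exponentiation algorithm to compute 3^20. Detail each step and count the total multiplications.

Computing 3^20 by squaring (build up from 3^1; each line after the first costs one multiplication):

3^1 = 3
3^2 = (3^1)^2 = 3^2 = 9
3^4 = (3^2)^2 = 9^2 = 81
3^5 = 3 * 3^4 = 3 * 81 = 243
3^10 = (3^5)^2 = 243^2 = 59049
3^20 = (3^10)^2 = 59049^2 = 3486784401

Result: 3486784401
Multiplications needed: 5 (5 lines after 3^1)

3^20 = 3486784401. Using exponentiation by squaring, this requires 5 multiplications. The key idea: if the exponent is even, square the half-power; if odd, multiply by the base once.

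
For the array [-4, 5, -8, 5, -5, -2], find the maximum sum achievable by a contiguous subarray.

Using Kadane's algorithm on [-4, 5, -8, 5, -5, -2]:

Scanning through the array:
Position 1 (value 5): max_ending_here = 5, max_so_far = 5
Position 2 (value -8): max_ending_here = -3, max_so_far = 5
Position 3 (value 5): max_ending_here = 5, max_so_far = 5
Position 4 (value -5): max_ending_here = 0, max_so_far = 5
Position 5 (value -2): max_ending_here = -2, max_so_far = 5

Maximum subarray: [5]
Maximum sum: 5

The maximum subarray is [5] with sum 5. This subarray runs from index 1 to index 1.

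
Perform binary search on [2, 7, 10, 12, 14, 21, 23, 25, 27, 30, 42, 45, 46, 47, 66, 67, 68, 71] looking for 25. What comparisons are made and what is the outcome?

Binary search for 25 in [2, 7, 10, 12, 14, 21, 23, 25, 27, 30, 42, 45, 46, 47, 66, 67, 68, 71]:

lo=0, hi=17, mid=8, arr[mid]=27 -> 27 > 25, search left half
lo=0, hi=7, mid=3, arr[mid]=12 -> 12 < 25, search right half
lo=4, hi=7, mid=5, arr[mid]=21 -> 21 < 25, search right half
lo=6, hi=7, mid=6, arr[mid]=23 -> 23 < 25, search right half
lo=7, hi=7, mid=7, arr[mid]=25 -> Found target at index 7!

Binary search finds 25 at index 7 after 5 comparisons. The search repeatedly halves the search space by comparing with the middle element.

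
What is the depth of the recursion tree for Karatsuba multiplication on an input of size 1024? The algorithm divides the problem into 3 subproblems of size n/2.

For divide and conquer with division factor 2:

Problem sizes at each level:
Level 0: 1024
Level 1: 512
Level 2: 256
Level 3: 128
Level 4: 64
Level 5: 32
Level 6: 16
Level 7: 8
Level 8: 4
Level 9: 2
Level 10: 1

The root is level 0 and the size-1 base case is level 10 (the tree spans levels 0 through 10, i.e. 11 levels counting the root), so the depth is the number of divisions: log_2(1024) = 10

The recursion tree depth is log_2(1024) = 10. At each level, the problem size is divided by 2, so it takes 10 divisions to reduce to a base case of size 1. The algorithm makes 3 recursive calls at each level.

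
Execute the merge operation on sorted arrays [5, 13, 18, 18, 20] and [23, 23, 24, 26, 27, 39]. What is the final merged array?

Merging process:

Compare 5 vs 23: take 5 from left. Merged: [5]
Compare 13 vs 23: take 13 from left. Merged: [5, 13]
Compare 18 vs 23: take 18 from left. Merged: [5, 13, 18]
Compare 18 vs 23: take 18 from left. Merged: [5, 13, 18, 18]
Compare 20 vs 23: take 20 from left. Merged: [5, 13, 18, 18, 20]
Append remaining from right: [23, 23, 24, 26, 27, 39]. Merged: [5, 13, 18, 18, 20, 23, 23, 24, 26, 27, 39]

Final merged array: [5, 13, 18, 18, 20, 23, 23, 24, 26, 27, 39]
Total comparisons: 5

The merged array is [5, 13, 18, 18, 20, 23, 23, 24, 26, 27, 39], requiring 5 comparisons. The merge step runs in O(n) time where n is the total number of elements.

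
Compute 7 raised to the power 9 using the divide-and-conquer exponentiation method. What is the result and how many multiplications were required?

Computing 7^9 by squaring (build up from 7^1; each line after the first costs one multiplication):

7^1 = 7
7^2 = (7^1)^2 = 7^2 = 49
7^4 = (7^2)^2 = 49^2 = 2401
7^8 = (7^4)^2 = 2401^2 = 5764801
7^9 = 7 * 7^8 = 7 * 5764801 = 40353607

Result: 40353607
Multiplications needed: 4 (4 lines after 7^1)

7^9 = 40353607. Using exponentiation by squaring, this requires 4 multiplications. The key idea: if the exponent is even, square the half-power; if odd, multiply by the base once.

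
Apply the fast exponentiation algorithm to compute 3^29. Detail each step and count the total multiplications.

Computing 3^29 by squaring (build up from 3^1; each line after the first costs one multiplication):

3^1 = 3
3^2 = (3^1)^2 = 3^2 = 9
3^3 = 3 * 3^2 = 3 * 9 = 27
3^6 = (3^3)^2 = 27^2 = 729
3^7 = 3 * 3^6 = 3 * 729 = 2187
3^14 = (3^7)^2 = 2187^2 = 4782969
3^28 = (3^14)^2 = 4782969^2 = 22876792454961
3^29 = 3 * 3^28 = 3 * 22876792454961 = 68630377364883

Result: 68630377364883
Multiplications needed: 7 (7 lines after 3^1)

3^29 = 68630377364883. Using exponentiation by squaring, this requires 7 multiplications. The key idea: if the exponent is even, square the half-power; if odd, multiply by the base once.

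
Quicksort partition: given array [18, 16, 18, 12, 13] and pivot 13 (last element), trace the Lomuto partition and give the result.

Lomuto partition with pivot = 13:

Initial array: [18, 16, 18, 12, 13]

arr[0]=18 > 13: no swap
arr[1]=16 > 13: no swap
arr[2]=18 > 13: no swap
arr[3]=12 <= 13: swap with position 0, array becomes [12, 16, 18, 18, 13]

Place pivot at position 1: [12, 13, 18, 18, 16]
Pivot position: 1

After partitioning with pivot 13, the array becomes [12, 13, 18, 18, 16]. The pivot is placed at index 1. All elements to the left of the pivot are <= 13, and all elements to the right are > 13.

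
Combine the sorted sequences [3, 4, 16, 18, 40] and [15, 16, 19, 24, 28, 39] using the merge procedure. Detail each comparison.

Merging process:

Compare 3 vs 15: take 3 from left. Merged: [3]
Compare 4 vs 15: take 4 from left. Merged: [3, 4]
Compare 16 vs 15: take 15 from right. Merged: [3, 4, 15]
Compare 16 vs 16: take 16 from left. Merged: [3, 4, 15, 16]
Compare 18 vs 16: take 16 from right. Merged: [3, 4, 15, 16, 16]
Compare 18 vs 19: take 18 from left. Merged: [3, 4, 15, 16, 16, 18]
Compare 40 vs 19: take 19 from right. Merged: [3, 4, 15, 16, 16, 18, 19]
Compare 40 vs 24: take 24 from right. Merged: [3, 4, 15, 16, 16, 18, 19, 24]
Compare 40 vs 28: take 28 from right. Merged: [3, 4, 15, 16, 16, 18, 19, 24, 28]
Compare 40 vs 39: take 39 from right. Merged: [3, 4, 15, 16, 16, 18, 19, 24, 28, 39]
Append remaining from left: [40]. Merged: [3, 4, 15, 16, 16, 18, 19, 24, 28, 39, 40]

Final merged array: [3, 4, 15, 16, 16, 18, 19, 24, 28, 39, 40]
Total comparisons: 10

The merged array is [3, 4, 15, 16, 16, 18, 19, 24, 28, 39, 40], requiring 10 comparisons. The merge step runs in O(n) time where n is the total number of elements.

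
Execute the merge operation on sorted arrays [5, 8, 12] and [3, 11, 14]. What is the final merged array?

Merging process:

Compare 5 vs 3: take 3 from right. Merged: [3]
Compare 5 vs 11: take 5 from left. Merged: [3, 5]
Compare 8 vs 11: take 8 from left. Merged: [3, 5, 8]
Compare 12 vs 11: take 11 from right. Merged: [3, 5, 8, 11]
Compare 12 vs 14: take 12 from left. Merged: [3, 5, 8, 11, 12]
Append remaining from right: [14]. Merged: [3, 5, 8, 11, 12, 14]

Final merged array: [3, 5, 8, 11, 12, 14]
Total comparisons: 5

The merged array is [3, 5, 8, 11, 12, 14], requiring 5 comparisons. The merge step runs in O(n) time where n is the total number of elements.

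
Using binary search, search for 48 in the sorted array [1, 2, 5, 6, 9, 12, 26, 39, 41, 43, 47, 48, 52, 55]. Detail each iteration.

Binary search for 48 in [1, 2, 5, 6, 9, 12, 26, 39, 41, 43, 47, 48, 52, 55]:

lo=0, hi=13, mid=6, arr[mid]=26 -> 26 < 48, search right half
lo=7, hi=13, mid=10, arr[mid]=47 -> 47 < 48, search right half
lo=11, hi=13, mid=12, arr[mid]=52 -> 52 > 48, search left half
lo=11, hi=11, mid=11, arr[mid]=48 -> Found target at index 11!

Binary search finds 48 at index 11 after 4 comparisons. The search repeatedly halves the search space by comparing with the middle element.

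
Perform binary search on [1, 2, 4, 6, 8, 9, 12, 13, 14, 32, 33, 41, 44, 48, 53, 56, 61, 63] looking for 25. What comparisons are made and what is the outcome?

Binary search for 25 in [1, 2, 4, 6, 8, 9, 12, 13, 14, 32, 33, 41, 44, 48, 53, 56, 61, 63]:

lo=0, hi=17, mid=8, arr[mid]=14 -> 14 < 25, search right half
lo=9, hi=17, mid=13, arr[mid]=48 -> 48 > 25, search left half
lo=9, hi=12, mid=10, arr[mid]=33 -> 33 > 25, search left half
lo=9, hi=9, mid=9, arr[mid]=32 -> 32 > 25, search left half
lo=9 > hi=8, target 25 not found

Binary search determines that 25 is not in the array after 4 comparisons. The search space was exhausted without finding the target.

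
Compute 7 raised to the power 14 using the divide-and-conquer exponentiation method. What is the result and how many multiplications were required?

Computing 7^14 by squaring (build up from 7^1; each line after the first costs one multiplication):

7^1 = 7
7^2 = (7^1)^2 = 7^2 = 49
7^3 = 7 * 7^2 = 7 * 49 = 343
7^6 = (7^3)^2 = 343^2 = 117649
7^7 = 7 * 7^6 = 7 * 117649 = 823543
7^14 = (7^7)^2 = 823543^2 = 678223072849

Result: 678223072849
Multiplications needed: 5 (5 lines after 7^1)

7^14 = 678223072849. Using exponentiation by squaring, this requires 5 multiplications. The key idea: if the exponent is even, square the half-power; if odd, multiply by the base once.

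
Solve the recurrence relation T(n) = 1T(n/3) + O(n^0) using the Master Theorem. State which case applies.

Master Theorem for T(n) = 1T(n/3) + O(n^0):

a = 1, b = 3, c = 0
log_b(a) = log_3(1) = 0.0000

Case 2: c = 0 = log_3(1) = 0.0000
T(n) = O(n^0 log n) = O(log n)

For T(n) = 1T(n/3) + O(n^0): log_3(1) = 0.0000. This is Case 2 of the Master Theorem (c = log_b(a), equal work at all levels), giving O(log n).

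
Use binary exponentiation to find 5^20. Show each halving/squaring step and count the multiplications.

Computing 5^20 by squaring (build up from 5^1; each line after the first costs one multiplication):

5^1 = 5
5^2 = (5^1)^2 = 5^2 = 25
5^4 = (5^2)^2 = 25^2 = 625
5^5 = 5 * 5^4 = 5 * 625 = 3125
5^10 = (5^5)^2 = 3125^2 = 9765625
5^20 = (5^10)^2 = 9765625^2 = 95367431640625

Result: 95367431640625
Multiplications needed: 5 (5 lines after 5^1)

5^20 = 95367431640625. Using exponentiation by squaring, this requires 5 multiplications. The key idea: if the exponent is even, square the half-power; if odd, multiply by the base once.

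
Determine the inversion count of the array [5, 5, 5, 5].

Finding inversions in [5, 5, 5, 5]:


Total inversions: 0

The array has 0 inversions. It is already sorted.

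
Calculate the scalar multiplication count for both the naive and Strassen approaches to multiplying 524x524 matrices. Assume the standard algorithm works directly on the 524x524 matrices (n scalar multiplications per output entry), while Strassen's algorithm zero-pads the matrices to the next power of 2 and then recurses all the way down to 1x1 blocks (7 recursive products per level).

Matrix multiplication for 524x524 matrices:

Strassen's algorithm requires power-of-2 dimensions. Pad 524x524 to 1024x1024 (next power of 2).

Standard algorithm: 524^3 = 143877824 multiplications
Strassen's algorithm: 7^(log2(1024)) = 7^10 = 282475249 multiplications
Difference: 143877824 - 282475249 = -138597425 (Strassen uses MORE here due to padding overhead — for small or just-over-power-of-2 n, padding can outweigh the per-level savings)

Standard: 143877824 multiplications (524^3). Strassen: 282475249 multiplications (7^10, after padding to 1024x1024). Strassen reduces 8 recursive multiplications to 7 at each level.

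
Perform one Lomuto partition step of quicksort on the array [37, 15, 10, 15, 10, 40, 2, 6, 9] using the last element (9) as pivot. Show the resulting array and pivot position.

Lomuto partition with pivot = 9:

Initial array: [37, 15, 10, 15, 10, 40, 2, 6, 9]

arr[0]=37 > 9: no swap
arr[1]=15 > 9: no swap
arr[2]=10 > 9: no swap
arr[3]=15 > 9: no swap
arr[4]=10 > 9: no swap
arr[5]=40 > 9: no swap
arr[6]=2 <= 9: swap with position 0, array becomes [2, 15, 10, 15, 10, 40, 37, 6, 9]
arr[7]=6 <= 9: swap with position 1, array becomes [2, 6, 10, 15, 10, 40, 37, 15, 9]

Place pivot at position 2: [2, 6, 9, 15, 10, 40, 37, 15, 10]
Pivot position: 2

After partitioning with pivot 9, the array becomes [2, 6, 9, 15, 10, 40, 37, 15, 10]. The pivot is placed at index 2. All elements to the left of the pivot are <= 9, and all elements to the right are > 9.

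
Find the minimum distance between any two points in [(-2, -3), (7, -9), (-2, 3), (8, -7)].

Computing all pairwise distances among 4 points:

d((-2, -3), (7, -9)) = 10.8167
d((-2, -3), (-2, 3)) = 6.0
d((-2, -3), (8, -7)) = 10.7703
d((7, -9), (-2, 3)) = 15.0
d((7, -9), (8, -7)) = 2.2361 <-- minimum
d((-2, 3), (8, -7)) = 14.1421

Closest pair: (7, -9) and (8, -7) with distance 2.2361

The closest pair is (7, -9) and (8, -7) with Euclidean distance 2.2361. For 4 points, brute-force pairwise comparison is shown above. For large n, the divide-and-conquer algorithm (sort by x, recurse on halves, check the dividing strip) achieves O(n log n).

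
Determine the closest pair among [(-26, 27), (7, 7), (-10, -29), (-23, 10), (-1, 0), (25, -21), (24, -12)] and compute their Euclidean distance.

Computing all pairwise distances among 7 points:

d((-26, 27), (7, 7)) = 38.5876
d((-26, 27), (-10, -29)) = 58.2409
d((-26, 27), (-23, 10)) = 17.2627
d((-26, 27), (-1, 0)) = 36.7967
d((-26, 27), (25, -21)) = 70.0357
d((-26, 27), (24, -12)) = 63.4114
d((7, 7), (-10, -29)) = 39.8121
d((7, 7), (-23, 10)) = 30.1496
d((7, 7), (-1, 0)) = 10.6301
d((7, 7), (25, -21)) = 33.2866
d((7, 7), (24, -12)) = 25.4951
d((-10, -29), (-23, 10)) = 41.1096
d((-10, -29), (-1, 0)) = 30.3645
d((-10, -29), (25, -21)) = 35.9026
d((-10, -29), (24, -12)) = 38.0132
d((-23, 10), (-1, 0)) = 24.1661
d((-23, 10), (25, -21)) = 57.1402
d((-23, 10), (24, -12)) = 51.8941
d((-1, 0), (25, -21)) = 33.4215
d((-1, 0), (24, -12)) = 27.7308
d((25, -21), (24, -12)) = 9.0554 <-- minimum

Closest pair: (25, -21) and (24, -12) with distance 9.0554

The closest pair is (25, -21) and (24, -12) with Euclidean distance 9.0554. For 7 points, brute-force pairwise comparison is shown above. For large n, the divide-and-conquer algorithm (sort by x, recurse on halves, check the dividing strip) achieves O(n log n).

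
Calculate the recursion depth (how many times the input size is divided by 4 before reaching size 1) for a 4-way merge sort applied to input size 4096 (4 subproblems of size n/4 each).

For divide and conquer with division factor 4:

Problem sizes at each level:
Level 0: 4096
Level 1: 1024
Level 2: 256
Level 3: 64
Level 4: 16
Level 5: 4
Level 6: 1

The root is level 0 and the size-1 base case is level 6 (the tree spans levels 0 through 6, i.e. 7 levels counting the root), so the depth is the number of divisions: log_4(4096) = 6

The recursion tree depth is log_4(4096) = 6. At each level, the problem size is divided by 4, so it takes 6 divisions to reduce to a base case of size 1. The algorithm makes 4 recursive calls at each level.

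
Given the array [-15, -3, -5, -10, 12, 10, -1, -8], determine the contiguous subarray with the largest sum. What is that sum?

Using Kadane's algorithm on [-15, -3, -5, -10, 12, 10, -1, -8]:

Scanning through the array:
Position 1 (value -3): max_ending_here = -3, max_so_far = -3
Position 2 (value -5): max_ending_here = -5, max_so_far = -3
Position 3 (value -10): max_ending_here = -10, max_so_far = -3
Position 4 (value 12): max_ending_here = 12, max_so_far = 12
Position 5 (value 10): max_ending_here = 22, max_so_far = 22
Position 6 (value -1): max_ending_here = 21, max_so_far = 22
Position 7 (value -8): max_ending_here = 13, max_so_far = 22

Maximum subarray: [12, 10]
Maximum sum: 22

The maximum subarray is [12, 10] with sum 22. This subarray runs from index 4 to index 5.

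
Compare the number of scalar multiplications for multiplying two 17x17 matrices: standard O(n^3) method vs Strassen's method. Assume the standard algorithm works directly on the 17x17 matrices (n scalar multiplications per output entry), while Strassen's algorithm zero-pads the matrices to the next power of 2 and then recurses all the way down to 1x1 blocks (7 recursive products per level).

Matrix multiplication for 17x17 matrices:

Strassen's algorithm requires power-of-2 dimensions. Pad 17x17 to 32x32 (next power of 2).

Standard algorithm: 17^3 = 4913 multiplications
Strassen's algorithm: 7^(log2(32)) = 7^5 = 16807 multiplications
Difference: 4913 - 16807 = -11894 (Strassen uses MORE here due to padding overhead — for small or just-over-power-of-2 n, padding can outweigh the per-level savings)

Standard: 4913 multiplications (17^3). Strassen: 16807 multiplications (7^5, after padding to 32x32). Strassen reduces 8 recursive multiplications to 7 at each level.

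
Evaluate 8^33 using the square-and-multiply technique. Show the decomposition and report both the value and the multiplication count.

Computing 8^33 by squaring (build up from 8^1; each line after the first costs one multiplication):

8^1 = 8
8^2 = (8^1)^2 = 8^2 = 64
8^4 = (8^2)^2 = 64^2 = 4096
8^8 = (8^4)^2 = 4096^2 = 16777216
8^16 = (8^8)^2 = 16777216^2 = 281474976710656
8^32 = (8^16)^2 = 281474976710656^2 = 79228162514264337593543950336
8^33 = 8 * 8^32 = 8 * 79228162514264337593543950336 = 633825300114114700748351602688

Result: 633825300114114700748351602688
Multiplications needed: 6 (6 lines after 8^1)

8^33 = 633825300114114700748351602688. Using exponentiation by squaring, this requires 6 multiplications. The key idea: if the exponent is even, square the half-power; if odd, multiply by the base once.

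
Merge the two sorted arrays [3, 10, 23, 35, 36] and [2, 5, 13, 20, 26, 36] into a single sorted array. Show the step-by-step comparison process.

Merging process:

Compare 3 vs 2: take 2 from right. Merged: [2]
Compare 3 vs 5: take 3 from left. Merged: [2, 3]
Compare 10 vs 5: take 5 from right. Merged: [2, 3, 5]
Compare 10 vs 13: take 10 from left. Merged: [2, 3, 5, 10]
Compare 23 vs 13: take 13 from right. Merged: [2, 3, 5, 10, 13]
Compare 23 vs 20: take 20 from right. Merged: [2, 3, 5, 10, 13, 20]
Compare 23 vs 26: take 23 from left. Merged: [2, 3, 5, 10, 13, 20, 23]
Compare 35 vs 26: take 26 from right. Merged: [2, 3, 5, 10, 13, 20, 23, 26]
Compare 35 vs 36: take 35 from left. Merged: [2, 3, 5, 10, 13, 20, 23, 26, 35]
Compare 36 vs 36: take 36 from left. Merged: [2, 3, 5, 10, 13, 20, 23, 26, 35, 36]
Append remaining from right: [36]. Merged: [2, 3, 5, 10, 13, 20, 23, 26, 35, 36, 36]

Final merged array: [2, 3, 5, 10, 13, 20, 23, 26, 35, 36, 36]
Total comparisons: 10

The merged array is [2, 3, 5, 10, 13, 20, 23, 26, 35, 36, 36], requiring 10 comparisons. The merge step runs in O(n) time where n is the total number of elements.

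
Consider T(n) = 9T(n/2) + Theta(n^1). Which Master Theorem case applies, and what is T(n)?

Master Theorem for T(n) = 9T(n/2) + O(n^1):

a = 9, b = 2, c = 1
log_b(a) = log_2(9) = 3.1699

Case 1: c = 1 < log_2(9) = 3.1699
T(n) = O(n^(log_2 9))

For T(n) = 9T(n/2) + O(n^1): log_2(9) = 3.1699. This is Case 1 of the Master Theorem (c < log_b(a), work dominated by leaves), giving O(n^(log_2 9)).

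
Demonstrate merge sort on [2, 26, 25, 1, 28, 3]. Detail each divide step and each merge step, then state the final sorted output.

Merge sort trace:

Split: [2, 26, 25, 1, 28, 3] -> [2, 26, 25] and [1, 28, 3]
  Split: [2, 26, 25] -> [2] and [26, 25]
    Split: [26, 25] -> [26] and [25]
    Merge: [26] + [25] -> [25, 26]
  Merge: [2] + [25, 26] -> [2, 25, 26]
  Split: [1, 28, 3] -> [1] and [28, 3]
    Split: [28, 3] -> [28] and [3]
    Merge: [28] + [3] -> [3, 28]
  Merge: [1] + [3, 28] -> [1, 3, 28]
Merge: [2, 25, 26] + [1, 3, 28] -> [1, 2, 3, 25, 26, 28]

Final sorted array: [1, 2, 3, 25, 26, 28]

The merge sort proceeds by recursively splitting the array and merging sorted halves.
After all merges, the sorted array is [1, 2, 3, 25, 26, 28].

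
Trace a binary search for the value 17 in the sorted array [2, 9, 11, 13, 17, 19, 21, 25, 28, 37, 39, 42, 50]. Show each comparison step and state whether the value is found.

Binary search for 17 in [2, 9, 11, 13, 17, 19, 21, 25, 28, 37, 39, 42, 50]:

lo=0, hi=12, mid=6, arr[mid]=21 -> 21 > 17, search left half
lo=0, hi=5, mid=2, arr[mid]=11 -> 11 < 17, search right half
lo=3, hi=5, mid=4, arr[mid]=17 -> Found target at index 4!

Binary search finds 17 at index 4 after 3 comparisons. The search repeatedly halves the search space by comparing with the middle element.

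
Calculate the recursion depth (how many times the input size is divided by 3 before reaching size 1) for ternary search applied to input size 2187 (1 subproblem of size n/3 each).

For divide and conquer with division factor 3:

Problem sizes at each level:
Level 0: 2187
Level 1: 729
Level 2: 243
Level 3: 81
Level 4: 27
Level 5: 9
Level 6: 3
Level 7: 1

The root is level 0 and the size-1 base case is level 7 (the tree spans levels 0 through 7, i.e. 8 levels counting the root), so the depth is the number of divisions: log_3(2187) = 7

The recursion tree depth is log_3(2187) = 7. At each level, the problem size is divided by 3, so it takes 7 divisions to reduce to a base case of size 1. The algorithm makes 1 recursive call at each level.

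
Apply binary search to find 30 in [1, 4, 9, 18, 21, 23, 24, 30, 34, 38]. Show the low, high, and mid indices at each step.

Binary search for 30 in [1, 4, 9, 18, 21, 23, 24, 30, 34, 38]:

lo=0, hi=9, mid=4, arr[mid]=21 -> 21 < 30, search right half
lo=5, hi=9, mid=7, arr[mid]=30 -> Found target at index 7!

Binary search finds 30 at index 7 after 2 comparisons. The search repeatedly halves the search space by comparing with the middle element.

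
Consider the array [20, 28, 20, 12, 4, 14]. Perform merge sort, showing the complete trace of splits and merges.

Merge sort trace:

Split: [20, 28, 20, 12, 4, 14] -> [20, 28, 20] and [12, 4, 14]
  Split: [20, 28, 20] -> [20] and [28, 20]
    Split: [28, 20] -> [28] and [20]
    Merge: [28] + [20] -> [20, 28]
  Merge: [20] + [20, 28] -> [20, 20, 28]
  Split: [12, 4, 14] -> [12] and [4, 14]
    Split: [4, 14] -> [4] and [14]
    Merge: [4] + [14] -> [4, 14]
  Merge: [12] + [4, 14] -> [4, 12, 14]
Merge: [20, 20, 28] + [4, 12, 14] -> [4, 12, 14, 20, 20, 28]

Final sorted array: [4, 12, 14, 20, 20, 28]

The merge sort proceeds by recursively splitting the array and merging sorted halves.
After all merges, the sorted array is [4, 12, 14, 20, 20, 28].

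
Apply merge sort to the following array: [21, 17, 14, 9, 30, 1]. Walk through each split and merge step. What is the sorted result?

Merge sort trace:

Split: [21, 17, 14, 9, 30, 1] -> [21, 17, 14] and [9, 30, 1]
  Split: [21, 17, 14] -> [21] and [17, 14]
    Split: [17, 14] -> [17] and [14]
    Merge: [17] + [14] -> [14, 17]
  Merge: [21] + [14, 17] -> [14, 17, 21]
  Split: [9, 30, 1] -> [9] and [30, 1]
    Split: [30, 1] -> [30] and [1]
    Merge: [30] + [1] -> [1, 30]
  Merge: [9] + [1, 30] -> [1, 9, 30]
Merge: [14, 17, 21] + [1, 9, 30] -> [1, 9, 14, 17, 21, 30]

Final sorted array: [1, 9, 14, 17, 21, 30]

The merge sort proceeds by recursively splitting the array and merging sorted halves.
After all merges, the sorted array is [1, 9, 14, 17, 21, 30].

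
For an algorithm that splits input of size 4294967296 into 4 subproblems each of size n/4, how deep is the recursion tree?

For divide and conquer with division factor 4:

Problem sizes at each level:
Level 0: 4294967296
Level 1: 1073741824
Level 2: 268435456
Level 3: 67108864
Level 4: 16777216
Level 5: 4194304
Level 6: 1048576
Level 7: 262144
Level 8: 65536
Level 9: 16384
Level 10: 4096
Level 11: 1024
Level 12: 256
Level 13: 64
Level 14: 16
Level 15: 4
Level 16: 1

The root is level 0 and the size-1 base case is level 16 (the tree spans levels 0 through 16, i.e. 17 levels counting the root), so the depth is the number of divisions: log_4(4294967296) = 16

The recursion tree depth is log_4(4294967296) = 16. At each level, the problem size is divided by 4, so it takes 16 divisions to reduce to a base case of size 1. The algorithm makes 4 recursive calls at each level.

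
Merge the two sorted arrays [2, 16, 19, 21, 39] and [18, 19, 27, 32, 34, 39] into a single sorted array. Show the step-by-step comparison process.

Merging process:

Compare 2 vs 18: take 2 from left. Merged: [2]
Compare 16 vs 18: take 16 from left. Merged: [2, 16]
Compare 19 vs 18: take 18 from right. Merged: [2, 16, 18]
Compare 19 vs 19: take 19 from left. Merged: [2, 16, 18, 19]
Compare 21 vs 19: take 19 from right. Merged: [2, 16, 18, 19, 19]
Compare 21 vs 27: take 21 from left. Merged: [2, 16, 18, 19, 19, 21]
Compare 39 vs 27: take 27 from right. Merged: [2, 16, 18, 19, 19, 21, 27]
Compare 39 vs 32: take 32 from right. Merged: [2, 16, 18, 19, 19, 21, 27, 32]
Compare 39 vs 34: take 34 from right. Merged: [2, 16, 18, 19, 19, 21, 27, 32, 34]
Compare 39 vs 39: take 39 from left. Merged: [2, 16, 18, 19, 19, 21, 27, 32, 34, 39]
Append remaining from right: [39]. Merged: [2, 16, 18, 19, 19, 21, 27, 32, 34, 39, 39]

Final merged array: [2, 16, 18, 19, 19, 21, 27, 32, 34, 39, 39]
Total comparisons: 10

The merged array is [2, 16, 18, 19, 19, 21, 27, 32, 34, 39, 39], requiring 10 comparisons. The merge step runs in O(n) time where n is the total number of elements.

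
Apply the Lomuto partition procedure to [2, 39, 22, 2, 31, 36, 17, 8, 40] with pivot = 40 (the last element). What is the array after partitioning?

Lomuto partition with pivot = 40:

Initial array: [2, 39, 22, 2, 31, 36, 17, 8, 40]

arr[0]=2 <= 40: swap with position 0, array becomes [2, 39, 22, 2, 31, 36, 17, 8, 40]
arr[1]=39 <= 40: swap with position 1, array becomes [2, 39, 22, 2, 31, 36, 17, 8, 40]
arr[2]=22 <= 40: swap with position 2, array becomes [2, 39, 22, 2, 31, 36, 17, 8, 40]
arr[3]=2 <= 40: swap with position 3, array becomes [2, 39, 22, 2, 31, 36, 17, 8, 40]
arr[4]=31 <= 40: swap with position 4, array becomes [2, 39, 22, 2, 31, 36, 17, 8, 40]
arr[5]=36 <= 40: swap with position 5, array becomes [2, 39, 22, 2, 31, 36, 17, 8, 40]
arr[6]=17 <= 40: swap with position 6, array becomes [2, 39, 22, 2, 31, 36, 17, 8, 40]
arr[7]=8 <= 40: swap with position 7, array becomes [2, 39, 22, 2, 31, 36, 17, 8, 40]

Place pivot at position 8: [2, 39, 22, 2, 31, 36, 17, 8, 40]
Pivot position: 8

After partitioning with pivot 40, the array becomes [2, 39, 22, 2, 31, 36, 17, 8, 40]. The pivot is placed at index 8. All elements to the left of the pivot are <= 40, and all elements to the right are > 40.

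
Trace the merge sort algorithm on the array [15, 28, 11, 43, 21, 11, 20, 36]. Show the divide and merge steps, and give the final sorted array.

Merge sort trace:

Split: [15, 28, 11, 43, 21, 11, 20, 36] -> [15, 28, 11, 43] and [21, 11, 20, 36]
  Split: [15, 28, 11, 43] -> [15, 28] and [11, 43]
    Split: [15, 28] -> [15] and [28]
    Merge: [15] + [28] -> [15, 28]
    Split: [11, 43] -> [11] and [43]
    Merge: [11] + [43] -> [11, 43]
  Merge: [15, 28] + [11, 43] -> [11, 15, 28, 43]
  Split: [21, 11, 20, 36] -> [21, 11] and [20, 36]
    Split: [21, 11] -> [21] and [11]
    Merge: [21] + [11] -> [11, 21]
    Split: [20, 36] -> [20] and [36]
    Merge: [20] + [36] -> [20, 36]
  Merge: [11, 21] + [20, 36] -> [11, 20, 21, 36]
Merge: [11, 15, 28, 43] + [11, 20, 21, 36] -> [11, 11, 15, 20, 21, 28, 36, 43]

Final sorted array: [11, 11, 15, 20, 21, 28, 36, 43]

The merge sort proceeds by recursively splitting the array and merging sorted halves.
After all merges, the sorted array is [11, 11, 15, 20, 21, 28, 36, 43].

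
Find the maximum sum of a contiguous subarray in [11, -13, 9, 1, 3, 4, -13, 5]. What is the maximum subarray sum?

Using Kadane's algorithm on [11, -13, 9, 1, 3, 4, -13, 5]:

Scanning through the array:
Position 1 (value -13): max_ending_here = -2, max_so_far = 11
Position 2 (value 9): max_ending_here = 9, max_so_far = 11
Position 3 (value 1): max_ending_here = 10, max_so_far = 11
Position 4 (value 3): max_ending_here = 13, max_so_far = 13
Position 5 (value 4): max_ending_here = 17, max_so_far = 17
Position 6 (value -13): max_ending_here = 4, max_so_far = 17
Position 7 (value 5): max_ending_here = 9, max_so_far = 17

Maximum subarray: [9, 1, 3, 4]
Maximum sum: 17

The maximum subarray is [9, 1, 3, 4] with sum 17. This subarray runs from index 2 to index 5.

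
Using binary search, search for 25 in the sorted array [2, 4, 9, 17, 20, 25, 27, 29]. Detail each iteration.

Binary search for 25 in [2, 4, 9, 17, 20, 25, 27, 29]:

lo=0, hi=7, mid=3, arr[mid]=17 -> 17 < 25, search right half
lo=4, hi=7, mid=5, arr[mid]=25 -> Found target at index 5!

Binary search finds 25 at index 5 after 2 comparisons. The search repeatedly halves the search space by comparing with the middle element.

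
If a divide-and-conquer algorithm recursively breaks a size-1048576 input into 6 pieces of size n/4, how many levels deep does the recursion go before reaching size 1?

For divide and conquer with division factor 4:

Problem sizes at each level:
Level 0: 1048576
Level 1: 262144
Level 2: 65536
Level 3: 16384
Level 4: 4096
Level 5: 1024
Level 6: 256
Level 7: 64
Level 8: 16
Level 9: 4
Level 10: 1

The root is level 0 and the size-1 base case is level 10 (the tree spans levels 0 through 10, i.e. 11 levels counting the root), so the depth is the number of divisions: log_4(1048576) = 10

The recursion tree depth is log_4(1048576) = 10. At each level, the problem size is divided by 4, so it takes 10 divisions to reduce to a base case of size 1. The algorithm makes 6 recursive calls at each level.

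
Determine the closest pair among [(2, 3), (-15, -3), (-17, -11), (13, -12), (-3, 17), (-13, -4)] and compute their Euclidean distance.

Computing all pairwise distances among 6 points:

d((2, 3), (-15, -3)) = 18.0278
d((2, 3), (-17, -11)) = 23.6008
d((2, 3), (13, -12)) = 18.6011
d((2, 3), (-3, 17)) = 14.8661
d((2, 3), (-13, -4)) = 16.5529
d((-15, -3), (-17, -11)) = 8.2462
d((-15, -3), (13, -12)) = 29.4109
d((-15, -3), (-3, 17)) = 23.3238
d((-15, -3), (-13, -4)) = 2.2361 <-- minimum
d((-17, -11), (13, -12)) = 30.0167
d((-17, -11), (-3, 17)) = 31.305
d((-17, -11), (-13, -4)) = 8.0623
d((13, -12), (-3, 17)) = 33.121
d((13, -12), (-13, -4)) = 27.2029
d((-3, 17), (-13, -4)) = 23.2594

Closest pair: (-15, -3) and (-13, -4) with distance 2.2361

The closest pair is (-15, -3) and (-13, -4) with Euclidean distance 2.2361. For 6 points, brute-force pairwise comparison is shown above. For large n, the divide-and-conquer algorithm (sort by x, recurse on halves, check the dividing strip) achieves O(n log n).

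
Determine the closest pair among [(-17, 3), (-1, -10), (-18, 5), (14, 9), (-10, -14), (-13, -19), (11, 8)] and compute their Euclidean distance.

Computing all pairwise distances among 7 points:

d((-17, 3), (-1, -10)) = 20.6155
d((-17, 3), (-18, 5)) = 2.2361 <-- minimum
d((-17, 3), (14, 9)) = 31.5753
d((-17, 3), (-10, -14)) = 18.3848
d((-17, 3), (-13, -19)) = 22.3607
d((-17, 3), (11, 8)) = 28.4429
d((-1, -10), (-18, 5)) = 22.6716
d((-1, -10), (14, 9)) = 24.2074
d((-1, -10), (-10, -14)) = 9.8489
d((-1, -10), (-13, -19)) = 15.0
d((-1, -10), (11, 8)) = 21.6333
d((-18, 5), (14, 9)) = 32.249
d((-18, 5), (-10, -14)) = 20.6155
d((-18, 5), (-13, -19)) = 24.5153
d((-18, 5), (11, 8)) = 29.1548
d((14, 9), (-10, -14)) = 33.2415
d((14, 9), (-13, -19)) = 38.8973
d((14, 9), (11, 8)) = 3.1623
d((-10, -14), (-13, -19)) = 5.831
d((-10, -14), (11, 8)) = 30.4138
d((-13, -19), (11, 8)) = 36.1248

Closest pair: (-17, 3) and (-18, 5) with distance 2.2361

The closest pair is (-17, 3) and (-18, 5) with Euclidean distance 2.2361. For 7 points, brute-force pairwise comparison is shown above. For large n, the divide-and-conquer algorithm (sort by x, recurse on halves, check the dividing strip) achieves O(n log n).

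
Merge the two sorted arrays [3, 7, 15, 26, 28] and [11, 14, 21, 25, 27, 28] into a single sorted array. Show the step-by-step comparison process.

Merging process:

Compare 3 vs 11: take 3 from left. Merged: [3]
Compare 7 vs 11: take 7 from left. Merged: [3, 7]
Compare 15 vs 11: take 11 from right. Merged: [3, 7, 11]
Compare 15 vs 14: take 14 from right. Merged: [3, 7, 11, 14]
Compare 15 vs 21: take 15 from left. Merged: [3, 7, 11, 14, 15]
Compare 26 vs 21: take 21 from right. Merged: [3, 7, 11, 14, 15, 21]
Compare 26 vs 25: take 25 from right. Merged: [3, 7, 11, 14, 15, 21, 25]
Compare 26 vs 27: take 26 from left. Merged: [3, 7, 11, 14, 15, 21, 25, 26]
Compare 28 vs 27: take 27 from right. Merged: [3, 7, 11, 14, 15, 21, 25, 26, 27]
Compare 28 vs 28: take 28 from left. Merged: [3, 7, 11, 14, 15, 21, 25, 26, 27, 28]
Append remaining from right: [28]. Merged: [3, 7, 11, 14, 15, 21, 25, 26, 27, 28, 28]

Final merged array: [3, 7, 11, 14, 15, 21, 25, 26, 27, 28, 28]
Total comparisons: 10

The merged array is [3, 7, 11, 14, 15, 21, 25, 26, 27, 28, 28], requiring 10 comparisons. The merge step runs in O(n) time where n is the total number of elements.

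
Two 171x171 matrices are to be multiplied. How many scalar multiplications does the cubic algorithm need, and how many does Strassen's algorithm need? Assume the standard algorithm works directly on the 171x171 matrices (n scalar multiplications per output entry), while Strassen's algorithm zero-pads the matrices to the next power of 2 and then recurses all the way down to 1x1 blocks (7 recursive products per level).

Matrix multiplication for 171x171 matrices:

Strassen's algorithm requires power-of-2 dimensions. Pad 171x171 to 256x256 (next power of 2).

Standard algorithm: 171^3 = 5000211 multiplications
Strassen's algorithm: 7^(log2(256)) = 7^8 = 5764801 multiplications
Difference: 5000211 - 5764801 = -764590 (Strassen uses MORE here due to padding overhead — for small or just-over-power-of-2 n, padding can outweigh the per-level savings)

Standard: 5000211 multiplications (171^3). Strassen: 5764801 multiplications (7^8, after padding to 256x256). Strassen reduces 8 recursive multiplications to 7 at each level.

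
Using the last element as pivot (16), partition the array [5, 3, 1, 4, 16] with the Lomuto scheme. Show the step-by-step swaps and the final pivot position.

Lomuto partition with pivot = 16:

Initial array: [5, 3, 1, 4, 16]

arr[0]=5 <= 16: swap with position 0, array becomes [5, 3, 1, 4, 16]
arr[1]=3 <= 16: swap with position 1, array becomes [5, 3, 1, 4, 16]
arr[2]=1 <= 16: swap with position 2, array becomes [5, 3, 1, 4, 16]
arr[3]=4 <= 16: swap with position 3, array becomes [5, 3, 1, 4, 16]

Place pivot at position 4: [5, 3, 1, 4, 16]
Pivot position: 4

After partitioning with pivot 16, the array becomes [5, 3, 1, 4, 16]. The pivot is placed at index 4. All elements to the left of the pivot are <= 16, and all elements to the right are > 16.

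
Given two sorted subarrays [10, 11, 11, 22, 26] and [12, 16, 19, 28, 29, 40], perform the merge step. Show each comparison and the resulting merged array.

Merging process:

Compare 10 vs 12: take 10 from left. Merged: [10]
Compare 11 vs 12: take 11 from left. Merged: [10, 11]
Compare 11 vs 12: take 11 from left. Merged: [10, 11, 11]
Compare 22 vs 12: take 12 from right. Merged: [10, 11, 11, 12]
Compare 22 vs 16: take 16 from right. Merged: [10, 11, 11, 12, 16]
Compare 22 vs 19: take 19 from right. Merged: [10, 11, 11, 12, 16, 19]
Compare 22 vs 28: take 22 from left. Merged: [10, 11, 11, 12, 16, 19, 22]
Compare 26 vs 28: take 26 from left. Merged: [10, 11, 11, 12, 16, 19, 22, 26]
Append remaining from right: [28, 29, 40]. Merged: [10, 11, 11, 12, 16, 19, 22, 26, 28, 29, 40]

Final merged array: [10, 11, 11, 12, 16, 19, 22, 26, 28, 29, 40]
Total comparisons: 8

The merged array is [10, 11, 11, 12, 16, 19, 22, 26, 28, 29, 40], requiring 8 comparisons. The merge step runs in O(n) time where n is the total number of elements.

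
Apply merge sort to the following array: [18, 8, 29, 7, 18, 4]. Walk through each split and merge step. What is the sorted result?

Merge sort trace:

Split: [18, 8, 29, 7, 18, 4] -> [18, 8, 29] and [7, 18, 4]
  Split: [18, 8, 29] -> [18] and [8, 29]
    Split: [8, 29] -> [8] and [29]
    Merge: [8] + [29] -> [8, 29]
  Merge: [18] + [8, 29] -> [8, 18, 29]
  Split: [7, 18, 4] -> [7] and [18, 4]
    Split: [18, 4] -> [18] and [4]
    Merge: [18] + [4] -> [4, 18]
  Merge: [7] + [4, 18] -> [4, 7, 18]
Merge: [8, 18, 29] + [4, 7, 18] -> [4, 7, 8, 18, 18, 29]

Final sorted array: [4, 7, 8, 18, 18, 29]

The merge sort proceeds by recursively splitting the array and merging sorted halves.
After all merges, the sorted array is [4, 7, 8, 18, 18, 29].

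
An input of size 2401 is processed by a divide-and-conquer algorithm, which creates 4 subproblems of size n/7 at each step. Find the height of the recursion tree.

For divide and conquer with division factor 7:

Problem sizes at each level:
Level 0: 2401
Level 1: 343
Level 2: 49
Level 3: 7
Level 4: 1

The root is level 0 and the size-1 base case is level 4 (the tree spans levels 0 through 4, i.e. 5 levels counting the root), so the depth is the number of divisions: log_7(2401) = 4

The recursion tree depth is log_7(2401) = 4. At each level, the problem size is divided by 7, so it takes 4 divisions to reduce to a base case of size 1. The algorithm makes 4 recursive calls at each level.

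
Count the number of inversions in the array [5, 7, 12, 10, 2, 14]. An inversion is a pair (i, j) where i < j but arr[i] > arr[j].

Finding inversions in [5, 7, 12, 10, 2, 14]:

(0, 4): arr[0]=5 > arr[4]=2
(1, 4): arr[1]=7 > arr[4]=2
(2, 3): arr[2]=12 > arr[3]=10
(2, 4): arr[2]=12 > arr[4]=2
(3, 4): arr[3]=10 > arr[4]=2

Total inversions: 5

The array has 5 inversion(s): (0,4), (1,4), (2,3), (2,4), (3,4). Each pair (i,j) satisfies i < j and arr[i] > arr[j].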